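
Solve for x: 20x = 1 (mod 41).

Step 1: We need x such that 20 * x = 1 (mod 41).
Step 2: Using the extended Euclidean algorithm or trial:
  20 * 39 = 780 = 19 * 41 + 1.
Step 3: Since 780 mod 41 = 1, the inverse is x = 39.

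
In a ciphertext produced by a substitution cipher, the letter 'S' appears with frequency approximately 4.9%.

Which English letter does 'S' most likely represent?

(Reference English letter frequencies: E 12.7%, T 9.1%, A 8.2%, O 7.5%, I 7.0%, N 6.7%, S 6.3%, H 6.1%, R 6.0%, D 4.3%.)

Step 1: The observed frequency is 4.9%.
Step 2: Compare with English frequencies:
  E: 12.7% (difference: 7.8%)
  T: 9.1% (difference: 4.2%)
  A: 8.2% (difference: 3.3%)
  O: 7.5% (difference: 2.6%)
  I: 7.0% (difference: 2.1%)
  N: 6.7% (difference: 1.8%)
  S: 6.3% (difference: 1.4%)
  H: 6.1% (difference: 1.2%)
  R: 6.0% (difference: 1.1%)
  D: 4.3% (difference: 0.6%) <-- closest
Step 3: 'S' most likely represents 'D' (frequency 4.3%).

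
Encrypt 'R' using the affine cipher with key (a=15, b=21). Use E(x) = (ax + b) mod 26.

Step 1: Convert 'R' to number: x = 17.
Step 2: E(17) = (15 * 17 + 21) mod 26 = 276 mod 26 = 16.
Step 3: Convert 16 back to letter: Q.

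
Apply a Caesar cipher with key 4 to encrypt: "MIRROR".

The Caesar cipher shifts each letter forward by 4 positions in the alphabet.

Step 1: For each letter, shift forward by 4 positions (mod 26).
  M (position 12) -> position (12+4) mod 26 = 16 -> Q
  I (position 8) -> position (8+4) mod 26 = 12 -> M
  R (position 17) -> position (17+4) mod 26 = 21 -> V
  R (position 17) -> position (17+4) mod 26 = 21 -> V
  O (position 14) -> position (14+4) mod 26 = 18 -> S
  R (position 17) -> position (17+4) mod 26 = 21 -> V
Result: QMVVSV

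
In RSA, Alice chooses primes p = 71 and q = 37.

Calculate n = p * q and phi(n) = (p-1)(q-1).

Step 1: n = p * q = 71 * 37 = 2627.
Step 2: phi(n) = (p-1)(q-1) = 70 * 36 = 2520.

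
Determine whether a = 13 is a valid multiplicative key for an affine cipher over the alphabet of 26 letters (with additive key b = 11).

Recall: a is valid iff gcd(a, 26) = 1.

Step 1: Compute gcd(13, 26).
Step 2: gcd(13, 26) = 13.
Since gcd = 13 != 1, 13 shares a common factor with 26, so it cannot be used.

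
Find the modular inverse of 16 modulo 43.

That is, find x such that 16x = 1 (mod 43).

Step 1: We need x such that 16 * x = 1 (mod 43).
Step 2: Using the extended Euclidean algorithm or trial:
  16 * 35 = 560 = 13 * 43 + 1.
Step 3: Since 560 mod 43 = 1, the inverse is x = 35.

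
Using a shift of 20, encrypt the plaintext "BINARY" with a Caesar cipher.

Step 1: For each letter, shift forward by 20 positions (mod 26).
  B (position 1) -> position (1+20) mod 26 = 21 -> V
  I (position 8) -> position (8+20) mod 26 = 2 -> C
  N (position 13) -> position (13+20) mod 26 = 7 -> H
  A (position 0) -> position (0+20) mod 26 = 20 -> U
  R (position 17) -> position (17+20) mod 26 = 11 -> L
  Y (position 24) -> position (24+20) mod 26 = 18 -> S
Result: VCHULS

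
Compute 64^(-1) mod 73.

Step 1: We need x such that 64 * x = 1 (mod 73).
Step 2: Using the extended Euclidean algorithm or trial:
  64 * 8 = 512 = 7 * 73 + 1.
Step 3: Since 512 mod 73 = 1, the inverse is x = 8.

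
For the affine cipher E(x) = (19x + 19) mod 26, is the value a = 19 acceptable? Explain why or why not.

Step 1: Compute gcd(19, 26).
Step 2: gcd(19, 26) = 1.
Since gcd = 1, 19 is coprime with 26, so it is a valid key.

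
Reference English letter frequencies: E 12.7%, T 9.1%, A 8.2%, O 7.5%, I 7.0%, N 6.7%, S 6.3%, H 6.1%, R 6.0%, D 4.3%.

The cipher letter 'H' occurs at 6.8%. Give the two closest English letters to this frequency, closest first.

Step 1: Observed frequency of 'H' is 6.8%.
Step 2: Compute distances to each reference frequency and sort:
  N (6.7%): difference = 0.1% <-- BEST
  I (7.0%): difference = 0.2% <-- RUNNER-UP
  S (6.3%): difference = 0.5%
  O (7.5%): difference = 0.7%
  H (6.1%): difference = 0.7%
Step 3: Most likely is 'N' (6.7%, diff 0.1%); second most likely is 'I' (7.0%, diff 0.2%).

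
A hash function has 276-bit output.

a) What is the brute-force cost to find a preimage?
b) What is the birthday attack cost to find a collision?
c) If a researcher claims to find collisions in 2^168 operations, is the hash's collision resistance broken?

Step 1: Preimage resistance requires brute-force of 2^276 operations.
Step 2: Collision resistance (birthday bound) = 2^(276/2) = 2^138.
Step 3: The claimed attack costs 2^168 operations.
Step 4: Since 2^168 >= 2^138, the claimed attack is no faster than the generic birthday attack, so this does not break collision resistance.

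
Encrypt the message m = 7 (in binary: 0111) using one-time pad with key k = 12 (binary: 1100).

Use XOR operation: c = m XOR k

Step 1: Write out the XOR operation bit by bit:
  Message: 0111
  Key:     1100
  XOR:     1011
Step 2: Convert to decimal: 1011 = 11.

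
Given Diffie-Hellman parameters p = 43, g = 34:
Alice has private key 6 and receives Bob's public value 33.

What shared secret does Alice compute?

Step 1: s = B^a mod p = 33^6 mod 43.
  33^1 mod 43 = 33
  33^2 mod 43 = (33 * 33) mod 43 = 14
  33^3 mod 43 = (14 * 33) mod 43 = 32
  33^4 mod 43 = (32 * 33) mod 43 = 24
  33^5 mod 43 = (24 * 33) mod 43 = 18
  33^6 mod 43 = (18 * 33) mod 43 = 35
Result: shared secret = 35.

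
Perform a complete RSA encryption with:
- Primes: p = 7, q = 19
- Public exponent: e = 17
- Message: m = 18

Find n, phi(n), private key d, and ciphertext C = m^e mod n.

Step 1: n = 7 * 19 = 133.
Step 2: phi(n) = (7-1)(19-1) = 6 * 18 = 108.
Step 3: Find d = 17^(-1) mod 108 = 89.
  Verify: 17 * 89 = 1513 = 1 (mod 108).
Step 4: C = 18^17 mod 133 = 37.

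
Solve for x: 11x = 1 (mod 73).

Step 1: We need x such that 11 * x = 1 (mod 73).
Step 2: Using the extended Euclidean algorithm or trial:
  11 * 20 = 220 = 3 * 73 + 1.
Step 3: Since 220 mod 73 = 1, the inverse is x = 20.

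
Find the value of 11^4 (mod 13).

Step 1: Compute 11^4 mod 13 step by step, reducing modulo 13 at each step.
  11^1 mod 13 = 11
  11^2 mod 13 = (11 * 11) mod 13 = 4
  11^3 mod 13 = (4 * 11) mod 13 = 5
  11^4 mod 13 = (5 * 11) mod 13 = 3
Step 2: Result = 3.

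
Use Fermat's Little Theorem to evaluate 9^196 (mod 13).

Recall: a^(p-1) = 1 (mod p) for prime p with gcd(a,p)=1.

Step 1: Since 13 is prime, by Fermat's Little Theorem: 9^12 = 1 (mod 13).
Step 2: Reduce exponent: 196 mod 12 = 4.
Step 3: So 9^196 = 9^4 (mod 13).
Step 4: 9^4 mod 13 = 9.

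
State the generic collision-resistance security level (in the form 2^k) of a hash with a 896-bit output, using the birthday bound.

Step 1: The birthday paradox gives collision probability ~50% after sqrt(2^n) = 2^(n/2) hashes.
Step 2: For 896-bit output: 2^(896/2) = 2^448.
Step 3: Approximately 2^448 hash computations needed.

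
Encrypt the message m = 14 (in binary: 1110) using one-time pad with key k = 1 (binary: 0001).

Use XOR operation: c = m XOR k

Step 1: Write out the XOR operation bit by bit:
  Message: 1110
  Key:     0001
  XOR:     1111
Step 2: Convert to decimal: 1111 = 15.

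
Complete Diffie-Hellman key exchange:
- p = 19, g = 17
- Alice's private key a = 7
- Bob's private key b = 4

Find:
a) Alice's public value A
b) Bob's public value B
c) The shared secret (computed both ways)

Step 1: A = g^a mod p = 17^7 mod 19 = 5.
Step 2: B = g^b mod p = 17^4 mod 19 = 16.
Step 3: Alice computes s = B^a mod p = 16^7 mod 19 = 17.
Step 4: Bob computes s = A^b mod p = 5^4 mod 19 = 17.
Both sides agree: shared secret = 17.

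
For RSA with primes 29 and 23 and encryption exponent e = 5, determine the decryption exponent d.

Step 1: n = 29 * 23 = 667.
Step 2: phi(n) = 28 * 22 = 616.
Step 3: Find d such that 5 * d = 1 (mod 616).
Step 4: d = 5^(-1) mod 616 = 493.
Verification: 5 * 493 = 2465 = 4 * 616 + 1.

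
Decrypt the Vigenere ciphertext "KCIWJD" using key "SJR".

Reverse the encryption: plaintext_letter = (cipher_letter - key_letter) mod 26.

Step 1: Extend key: SJRSJR
Step 2: Decrypt each letter (c - k) mod 26:
  K(10) - S(18) = (10-18) mod 26 = 18 = S
  C(2) - J(9) = (2-9) mod 26 = 19 = T
  I(8) - R(17) = (8-17) mod 26 = 17 = R
  W(22) - S(18) = (22-18) mod 26 = 4 = E
  J(9) - J(9) = (9-9) mod 26 = 0 = A
  D(3) - R(17) = (3-17) mod 26 = 12 = M
Plaintext: STREAM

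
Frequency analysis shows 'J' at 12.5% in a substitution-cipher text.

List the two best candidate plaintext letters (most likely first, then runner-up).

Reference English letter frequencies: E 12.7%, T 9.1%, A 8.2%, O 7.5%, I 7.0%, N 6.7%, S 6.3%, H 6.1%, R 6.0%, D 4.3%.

Step 1: Observed frequency of 'J' is 12.5%.
Step 2: Compute distances to each reference frequency and sort:
  E (12.7%): difference = 0.2% <-- BEST
  T (9.1%): difference = 3.4% <-- RUNNER-UP
  A (8.2%): difference = 4.3%
  O (7.5%): difference = 5.0%
  I (7.0%): difference = 5.5%
Step 3: Most likely is 'E' (12.7%, diff 0.2%); second most likely is 'T' (9.1%, diff 3.4%).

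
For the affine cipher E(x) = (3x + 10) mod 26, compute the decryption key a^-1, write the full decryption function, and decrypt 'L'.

Step 1: Find a^-1, the modular inverse of 3 mod 26.
Step 2: We need 3 * a^-1 = 1 (mod 26).
Step 3: 3 * 9 = 27 = 1 * 26 + 1, so a^-1 = 9.
Step 4: D(y) = 9(y - 10) mod 26.
Step 5: Apply to 'L' (y = 11): D(11) = 9 * (11 - 10) mod 26 = 9 * 1 mod 26 = 9 -> 'J'.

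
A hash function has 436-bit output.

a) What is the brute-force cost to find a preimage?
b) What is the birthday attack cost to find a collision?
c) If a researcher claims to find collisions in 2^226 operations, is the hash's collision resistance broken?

Step 1: Preimage resistance requires brute-force of 2^436 operations.
Step 2: Collision resistance (birthday bound) = 2^(436/2) = 2^218.
Step 3: The claimed attack costs 2^226 operations.
Step 4: Since 2^226 >= 2^218, the claimed attack is no faster than the generic birthday attack, so this does not break collision resistance.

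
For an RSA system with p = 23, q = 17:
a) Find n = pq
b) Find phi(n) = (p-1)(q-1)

Step 1: n = p * q = 23 * 17 = 391.
Step 2: phi(n) = (p-1)(q-1) = 22 * 16 = 352.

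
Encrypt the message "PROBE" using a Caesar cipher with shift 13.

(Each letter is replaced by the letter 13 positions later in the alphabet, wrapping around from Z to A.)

Step 1: For each letter, shift forward by 13 positions (mod 26).
  P (position 15) -> position (15+13) mod 26 = 2 -> C
  R (position 17) -> position (17+13) mod 26 = 4 -> E
  O (position 14) -> position (14+13) mod 26 = 1 -> B
  B (position 1) -> position (1+13) mod 26 = 14 -> O
  E (position 4) -> position (4+13) mod 26 = 17 -> R
Result: CEBOR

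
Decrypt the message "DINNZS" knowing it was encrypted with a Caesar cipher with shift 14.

Step 1: Reverse the shift by subtracting 14 from each letter position.
  D (position 3) -> position (3-14) mod 26 = 15 -> P
  I (position 8) -> position (8-14) mod 26 = 20 -> U
  N (position 13) -> position (13-14) mod 26 = 25 -> Z
  N (position 13) -> position (13-14) mod 26 = 25 -> Z
  Z (position 25) -> position (25-14) mod 26 = 11 -> L
  S (position 18) -> position (18-14) mod 26 = 4 -> E
Decrypted message: PUZZLE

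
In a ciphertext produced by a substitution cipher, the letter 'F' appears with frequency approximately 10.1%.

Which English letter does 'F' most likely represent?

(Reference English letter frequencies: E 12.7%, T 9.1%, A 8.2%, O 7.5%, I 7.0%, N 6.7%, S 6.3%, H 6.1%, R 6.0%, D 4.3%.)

Step 1: The observed frequency is 10.1%.
Step 2: Compare with English frequencies:
  E: 12.7% (difference: 2.6%)
  T: 9.1% (difference: 1.0%) <-- closest
  A: 8.2% (difference: 1.9%)
  O: 7.5% (difference: 2.6%)
  I: 7.0% (difference: 3.1%)
  N: 6.7% (difference: 3.4%)
  S: 6.3% (difference: 3.8%)
  H: 6.1% (difference: 4.0%)
  R: 6.0% (difference: 4.1%)
  D: 4.3% (difference: 5.8%)
Step 3: 'F' most likely represents 'T' (frequency 9.1%).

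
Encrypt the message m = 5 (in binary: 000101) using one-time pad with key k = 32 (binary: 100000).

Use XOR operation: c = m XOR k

Step 1: Write out the XOR operation bit by bit:
  Message: 000101
  Key:     100000
  XOR:     100101
Step 2: Convert to decimal: 100101 = 37.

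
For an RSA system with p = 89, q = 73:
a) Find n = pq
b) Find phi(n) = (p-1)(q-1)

Step 1: n = p * q = 89 * 73 = 6497.
Step 2: phi(n) = (p-1)(q-1) = 88 * 72 = 6336.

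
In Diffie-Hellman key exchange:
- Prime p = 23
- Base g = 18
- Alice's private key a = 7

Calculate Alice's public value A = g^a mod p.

Step 1: A = g^a mod p = 18^7 mod 23.
  18^1 mod 23 = 18
  18^2 mod 23 = (18 * 18) mod 23 = 2
  18^3 mod 23 = (2 * 18) mod 23 = 13
  18^4 mod 23 = (13 * 18) mod 23 = 4
  18^5 mod 23 = (4 * 18) mod 23 = 3
  18^6 mod 23 = (3 * 18) mod 23 = 8
  18^7 mod 23 = (8 * 18) mod 23 = 6
Result: A = 6.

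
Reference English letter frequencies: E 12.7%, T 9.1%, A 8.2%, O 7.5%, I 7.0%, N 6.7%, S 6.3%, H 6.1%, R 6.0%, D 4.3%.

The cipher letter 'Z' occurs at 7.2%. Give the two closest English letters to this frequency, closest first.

Step 1: Observed frequency of 'Z' is 7.2%.
Step 2: Compute distances to each reference frequency and sort:
  I (7.0%): difference = 0.2% <-- BEST
  O (7.5%): difference = 0.3% <-- RUNNER-UP
  N (6.7%): difference = 0.5%
  S (6.3%): difference = 0.9%
  A (8.2%): difference = 1.0%
Step 3: Most likely is 'I' (7.0%, diff 0.2%); second most likely is 'O' (7.5%, diff 0.3%).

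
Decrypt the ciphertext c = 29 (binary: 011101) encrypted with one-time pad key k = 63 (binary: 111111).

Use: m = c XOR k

Step 1: XOR ciphertext with key:
  Ciphertext: 011101
  Key:        111111
  XOR:        100010
Step 2: Plaintext = 100010 = 34 in decimal.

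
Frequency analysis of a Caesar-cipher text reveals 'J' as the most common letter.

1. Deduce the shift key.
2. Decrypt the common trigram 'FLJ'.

Step 1: In English, 'E' is the most frequent letter (12.7%).
Step 2: The most frequent ciphertext letter is 'J' (position 9).
Step 3: Shift = (9 - 4) mod 26 = 5.
Step 4: Decrypt 'FLJ' by shifting back 5:
  F -> A
  L -> G
  J -> E
Step 5: 'FLJ' decrypts to 'AGE'.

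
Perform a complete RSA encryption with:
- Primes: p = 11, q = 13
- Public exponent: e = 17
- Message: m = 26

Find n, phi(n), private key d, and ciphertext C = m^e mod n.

Step 1: n = 11 * 13 = 143.
Step 2: phi(n) = (11-1)(13-1) = 10 * 12 = 120.
Step 3: Find d = 17^(-1) mod 120 = 113.
  Verify: 17 * 113 = 1921 = 1 (mod 120).
Step 4: C = 26^17 mod 143 = 104.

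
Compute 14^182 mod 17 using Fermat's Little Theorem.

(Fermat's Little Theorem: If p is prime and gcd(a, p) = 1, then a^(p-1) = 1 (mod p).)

Step 1: Since 17 is prime, by Fermat's Little Theorem: 14^16 = 1 (mod 17).
Step 2: Reduce exponent: 182 mod 16 = 6.
Step 3: So 14^182 = 14^6 (mod 17).
Step 4: 14^6 mod 17 = 15.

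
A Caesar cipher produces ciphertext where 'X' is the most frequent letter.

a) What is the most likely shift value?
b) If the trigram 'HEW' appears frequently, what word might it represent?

Step 1: In English, 'E' is the most frequent letter (12.7%).
Step 2: The most frequent ciphertext letter is 'X' (position 23).
Step 3: Shift = (23 - 4) mod 26 = 19.
Step 4: Decrypt 'HEW' by shifting back 19:
  H -> O
  E -> L
  W -> D
Step 5: 'HEW' decrypts to 'OLD'.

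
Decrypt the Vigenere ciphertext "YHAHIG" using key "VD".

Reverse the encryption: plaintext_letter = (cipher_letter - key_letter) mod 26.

Step 1: Extend key: VDVDVD
Step 2: Decrypt each letter (c - k) mod 26:
  Y(24) - V(21) = (24-21) mod 26 = 3 = D
  H(7) - D(3) = (7-3) mod 26 = 4 = E
  A(0) - V(21) = (0-21) mod 26 = 5 = F
  H(7) - D(3) = (7-3) mod 26 = 4 = E
  I(8) - V(21) = (8-21) mod 26 = 13 = N
  G(6) - D(3) = (6-3) mod 26 = 3 = D
Plaintext: DEFEND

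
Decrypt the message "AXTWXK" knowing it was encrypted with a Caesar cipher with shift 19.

Step 1: Reverse the shift by subtracting 19 from each letter position.
  A (position 0) -> position (0-19) mod 26 = 7 -> H
  X (position 23) -> position (23-19) mod 26 = 4 -> E
  T (position 19) -> position (19-19) mod 26 = 0 -> A
  W (position 22) -> position (22-19) mod 26 = 3 -> D
  X (position 23) -> position (23-19) mod 26 = 4 -> E
  K (position 10) -> position (10-19) mod 26 = 17 -> R
Decrypted message: HEADER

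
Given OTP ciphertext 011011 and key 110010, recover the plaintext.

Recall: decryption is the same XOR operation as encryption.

Step 1: XOR ciphertext with key:
  Ciphertext: 011011
  Key:        110010
  XOR:        101001
Step 2: Plaintext = 101001 = 41 in decimal.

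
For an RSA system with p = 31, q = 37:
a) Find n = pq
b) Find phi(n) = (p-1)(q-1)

Step 1: n = p * q = 31 * 37 = 1147.
Step 2: phi(n) = (p-1)(q-1) = 30 * 36 = 1080.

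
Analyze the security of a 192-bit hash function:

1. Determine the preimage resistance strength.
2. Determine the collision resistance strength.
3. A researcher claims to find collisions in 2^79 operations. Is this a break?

Step 1: Preimage resistance requires brute-force of 2^192 operations.
Step 2: Collision resistance (birthday bound) = 2^(192/2) = 2^96.
Step 3: The claimed attack costs 2^79 operations.
Step 4: Since 2^79 < 2^96, the claimed attack beats the generic birthday bound, so collision resistance is broken.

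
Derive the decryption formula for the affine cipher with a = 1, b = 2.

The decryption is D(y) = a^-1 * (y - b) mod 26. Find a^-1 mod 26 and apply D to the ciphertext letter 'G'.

Step 1: Find a^-1, the modular inverse of 1 mod 26.
Step 2: We need 1 * a^-1 = 1 (mod 26).
Step 3: 1 * 1 = 1 = 0 * 26 + 1, so a^-1 = 1.
Step 4: D(y) = 1(y - 2) mod 26.
Step 5: Apply to 'G' (y = 6): D(6) = 1 * (6 - 2) mod 26 = 1 * 4 mod 26 = 4 -> 'E'.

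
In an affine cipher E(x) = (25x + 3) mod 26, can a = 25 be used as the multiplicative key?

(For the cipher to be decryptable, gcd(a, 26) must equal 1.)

Step 1: Compute gcd(25, 26).
Step 2: gcd(25, 26) = 1.
Since gcd = 1, 25 is coprime with 26, so it is a valid key.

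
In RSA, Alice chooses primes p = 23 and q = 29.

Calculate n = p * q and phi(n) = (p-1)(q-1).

Step 1: n = p * q = 23 * 29 = 667.
Step 2: phi(n) = (p-1)(q-1) = 22 * 28 = 616.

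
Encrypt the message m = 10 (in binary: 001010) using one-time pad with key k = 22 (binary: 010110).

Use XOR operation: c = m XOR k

Step 1: Write out the XOR operation bit by bit:
  Message: 001010
  Key:     010110
  XOR:     011100
Step 2: Convert to decimal: 011100 = 28.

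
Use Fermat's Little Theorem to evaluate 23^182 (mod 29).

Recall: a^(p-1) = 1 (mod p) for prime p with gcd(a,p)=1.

Step 1: Since 29 is prime, by Fermat's Little Theorem: 23^28 = 1 (mod 29).
Step 2: Reduce exponent: 182 mod 28 = 14.
Step 3: So 23^182 = 23^14 (mod 29).
Step 4: 23^14 mod 29 = 1.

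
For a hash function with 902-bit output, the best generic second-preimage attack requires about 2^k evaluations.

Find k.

Step 1: The hash has a 902-bit output.
Step 2: Second-preimage resistance means: given a specific input x, it should be infeasible to find a different y with h(y) = h(x).
With a 902-bit output, a generic search for a second preimage costs about 2^902 evaluations (each trial matches the fixed target with probability 2^-902).
Step 3: Security level = 902 bits.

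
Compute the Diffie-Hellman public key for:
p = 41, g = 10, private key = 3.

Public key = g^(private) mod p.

Step 1: A = g^a mod p = 10^3 mod 41.
  10^1 mod 41 = 10
  10^2 mod 41 = (10 * 10) mod 41 = 18
  10^3 mod 41 = (18 * 10) mod 41 = 16
Result: A = 16.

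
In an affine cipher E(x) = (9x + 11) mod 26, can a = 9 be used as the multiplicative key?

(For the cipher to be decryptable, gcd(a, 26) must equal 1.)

Step 1: Compute gcd(9, 26).
Step 2: gcd(9, 26) = 1.
Since gcd = 1, 9 is coprime with 26, so it is a valid key.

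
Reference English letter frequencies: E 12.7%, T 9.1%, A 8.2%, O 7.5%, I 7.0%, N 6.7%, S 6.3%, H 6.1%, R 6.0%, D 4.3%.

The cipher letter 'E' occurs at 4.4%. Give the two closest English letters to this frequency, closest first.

Step 1: Observed frequency of 'E' is 4.4%.
Step 2: Compute distances to each reference frequency and sort:
  D (4.3%): difference = 0.1% <-- BEST
  R (6.0%): difference = 1.6% <-- RUNNER-UP
  H (6.1%): difference = 1.7%
  S (6.3%): difference = 1.9%
  N (6.7%): difference = 2.3%
Step 3: Most likely is 'D' (4.3%, diff 0.1%); second most likely is 'R' (6.0%, diff 1.6%).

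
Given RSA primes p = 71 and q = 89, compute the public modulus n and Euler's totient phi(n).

Step 1: n = p * q = 71 * 89 = 6319.
Step 2: phi(n) = (p-1)(q-1) = 70 * 88 = 6160.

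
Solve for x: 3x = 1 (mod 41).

Step 1: We need x such that 3 * x = 1 (mod 41).
Step 2: Using the extended Euclidean algorithm or trial:
  3 * 14 = 42 = 1 * 41 + 1.
Step 3: Since 42 mod 41 = 1, the inverse is x = 14.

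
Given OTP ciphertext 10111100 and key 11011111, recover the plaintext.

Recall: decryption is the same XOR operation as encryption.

Step 1: XOR ciphertext with key:
  Ciphertext: 10111100
  Key:        11011111
  XOR:        01100011
Step 2: Plaintext = 01100011 = 99 in decimal.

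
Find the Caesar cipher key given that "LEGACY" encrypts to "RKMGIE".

Step 1: Compare first letters: L (position 11) -> R (position 17).
Step 2: Shift = (17 - 11) mod 26 = 6.
The shift value is 6.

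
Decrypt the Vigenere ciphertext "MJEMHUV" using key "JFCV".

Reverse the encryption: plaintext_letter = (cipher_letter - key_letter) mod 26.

Step 1: Extend key: JFCVJFC
Step 2: Decrypt each letter (c - k) mod 26:
  M(12) - J(9) = (12-9) mod 26 = 3 = D
  J(9) - F(5) = (9-5) mod 26 = 4 = E
  E(4) - C(2) = (4-2) mod 26 = 2 = C
  M(12) - V(21) = (12-21) mod 26 = 17 = R
  H(7) - J(9) = (7-9) mod 26 = 24 = Y
  U(20) - F(5) = (20-5) mod 26 = 15 = P
  V(21) - C(2) = (21-2) mod 26 = 19 = T
Plaintext: DECRYPT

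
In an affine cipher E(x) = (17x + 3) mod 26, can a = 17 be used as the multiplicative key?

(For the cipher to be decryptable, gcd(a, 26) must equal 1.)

Step 1: Compute gcd(17, 26).
Step 2: gcd(17, 26) = 1.
Since gcd = 1, 17 is coprime with 26, so it is a valid key.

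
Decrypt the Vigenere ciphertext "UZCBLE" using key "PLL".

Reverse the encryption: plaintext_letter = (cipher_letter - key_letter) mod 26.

Step 1: Extend key: PLLPLL
Step 2: Decrypt each letter (c - k) mod 26:
  U(20) - P(15) = (20-15) mod 26 = 5 = F
  Z(25) - L(11) = (25-11) mod 26 = 14 = O
  C(2) - L(11) = (2-11) mod 26 = 17 = R
  B(1) - P(15) = (1-15) mod 26 = 12 = M
  L(11) - L(11) = (11-11) mod 26 = 0 = A
  E(4) - L(11) = (4-11) mod 26 = 19 = T
Plaintext: FORMAT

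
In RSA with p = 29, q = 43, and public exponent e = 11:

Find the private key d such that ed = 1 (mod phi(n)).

Step 1: n = 29 * 43 = 1247.
Step 2: phi(n) = 28 * 42 = 1176.
Step 3: Find d such that 11 * d = 1 (mod 1176).
Step 4: d = 11^(-1) mod 1176 = 107.
Verification: 11 * 107 = 1177 = 1 * 1176 + 1.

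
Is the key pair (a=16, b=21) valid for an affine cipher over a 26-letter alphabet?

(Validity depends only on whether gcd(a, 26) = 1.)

Step 1: Compute gcd(16, 26).
Step 2: gcd(16, 26) = 2.
Since gcd = 2 != 1, 16 shares a common factor with 26, so it cannot be used.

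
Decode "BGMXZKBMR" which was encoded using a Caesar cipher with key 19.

Step 1: Reverse the shift by subtracting 19 from each letter position.
  B (position 1) -> position (1-19) mod 26 = 8 -> I
  G (position 6) -> position (6-19) mod 26 = 13 -> N
  M (position 12) -> position (12-19) mod 26 = 19 -> T
  X (position 23) -> position (23-19) mod 26 = 4 -> E
  Z (position 25) -> position (25-19) mod 26 = 6 -> G
  K (position 10) -> position (10-19) mod 26 = 17 -> R
  B (position 1) -> position (1-19) mod 26 = 8 -> I
  M (position 12) -> position (12-19) mod 26 = 19 -> T
  R (position 17) -> position (17-19) mod 26 = 24 -> Y
Decrypted message: INTEGRITY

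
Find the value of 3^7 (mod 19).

Step 1: Compute 3^7 mod 19 step by step, reducing modulo 19 at each step.
  3^1 mod 19 = 3
  3^2 mod 19 = (3 * 3) mod 19 = 9
  3^3 mod 19 = (9 * 3) mod 19 = 8
  3^4 mod 19 = (8 * 3) mod 19 = 5
  3^5 mod 19 = (5 * 3) mod 19 = 15
  3^6 mod 19 = (15 * 3) mod 19 = 7
  3^7 mod 19 = (7 * 3) mod 19 = 2
Step 2: Result = 2.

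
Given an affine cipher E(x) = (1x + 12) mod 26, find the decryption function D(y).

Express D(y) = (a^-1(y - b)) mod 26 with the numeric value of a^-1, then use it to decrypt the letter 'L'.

Step 1: Find a^-1, the modular inverse of 1 mod 26.
Step 2: We need 1 * a^-1 = 1 (mod 26).
Step 3: 1 * 1 = 1 = 0 * 26 + 1, so a^-1 = 1.
Step 4: D(y) = 1(y - 12) mod 26.
Step 5: Apply to 'L' (y = 11): D(11) = 1 * (11 - 12) mod 26 = 1 * -1 mod 26 = 25 -> 'Z'.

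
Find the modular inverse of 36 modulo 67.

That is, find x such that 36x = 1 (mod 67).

Step 1: We need x such that 36 * x = 1 (mod 67).
Step 2: Using the extended Euclidean algorithm or trial:
  36 * 54 = 1944 = 29 * 67 + 1.
Step 3: Since 1944 mod 67 = 1, the inverse is x = 54.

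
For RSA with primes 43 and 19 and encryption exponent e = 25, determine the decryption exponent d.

Step 1: n = 43 * 19 = 817.
Step 2: phi(n) = 42 * 18 = 756.
Step 3: Find d such that 25 * d = 1 (mod 756).
Step 4: d = 25^(-1) mod 756 = 121.
Verification: 25 * 121 = 3025 = 4 * 756 + 1.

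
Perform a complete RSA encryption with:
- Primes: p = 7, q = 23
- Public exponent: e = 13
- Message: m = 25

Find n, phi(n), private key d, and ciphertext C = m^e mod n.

Step 1: n = 7 * 23 = 161.
Step 2: phi(n) = (7-1)(23-1) = 6 * 22 = 132.
Step 3: Find d = 13^(-1) mod 132 = 61.
  Verify: 13 * 61 = 793 = 1 (mod 132).
Step 4: C = 25^13 mod 161 = 4.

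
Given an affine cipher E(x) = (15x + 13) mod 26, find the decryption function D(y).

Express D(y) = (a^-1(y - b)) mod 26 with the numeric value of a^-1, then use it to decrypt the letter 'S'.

Step 1: Find a^-1, the modular inverse of 15 mod 26.
Step 2: We need 15 * a^-1 = 1 (mod 26).
Step 3: 15 * 7 = 105 = 4 * 26 + 1, so a^-1 = 7.
Step 4: D(y) = 7(y - 13) mod 26.
Step 5: Apply to 'S' (y = 18): D(18) = 7 * (18 - 13) mod 26 = 7 * 5 mod 26 = 9 -> 'J'.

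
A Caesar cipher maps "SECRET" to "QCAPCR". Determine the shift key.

Step 1: Compare first letters: S (position 18) -> Q (position 16).
Step 2: Shift = (16 - 18) mod 26 = 24.
The shift value is 24.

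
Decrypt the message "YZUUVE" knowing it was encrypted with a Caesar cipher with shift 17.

Step 1: Reverse the shift by subtracting 17 from each letter position.
  Y (position 24) -> position (24-17) mod 26 = 7 -> H
  Z (position 25) -> position (25-17) mod 26 = 8 -> I
  U (position 20) -> position (20-17) mod 26 = 3 -> D
  U (position 20) -> position (20-17) mod 26 = 3 -> D
  V (position 21) -> position (21-17) mod 26 = 4 -> E
  E (position 4) -> position (4-17) mod 26 = 13 -> N
Decrypted message: HIDDEN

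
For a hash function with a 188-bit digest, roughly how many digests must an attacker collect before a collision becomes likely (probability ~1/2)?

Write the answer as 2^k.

Step 1: The birthday paradox gives collision probability ~50% after sqrt(2^n) = 2^(n/2) hashes.
Step 2: For 188-bit output: 2^(188/2) = 2^94.
Step 3: Approximately 2^94 hash computations needed.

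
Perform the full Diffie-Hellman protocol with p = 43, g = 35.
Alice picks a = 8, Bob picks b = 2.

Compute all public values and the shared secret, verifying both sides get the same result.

Step 1: A = g^a mod p = 35^8 mod 43 = 35.
Step 2: B = g^b mod p = 35^2 mod 43 = 21.
Step 3: Alice computes s = B^a mod p = 21^8 mod 43 = 21.
Step 4: Bob computes s = A^b mod p = 35^2 mod 43 = 21.
Both sides agree: shared secret = 21.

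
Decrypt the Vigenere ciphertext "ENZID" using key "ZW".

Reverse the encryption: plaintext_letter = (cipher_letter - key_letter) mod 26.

Step 1: Extend key: ZWZWZ
Step 2: Decrypt each letter (c - k) mod 26:
  E(4) - Z(25) = (4-25) mod 26 = 5 = F
  N(13) - W(22) = (13-22) mod 26 = 17 = R
  Z(25) - Z(25) = (25-25) mod 26 = 0 = A
  I(8) - W(22) = (8-22) mod 26 = 12 = M
  D(3) - Z(25) = (3-25) mod 26 = 4 = E
Plaintext: FRAME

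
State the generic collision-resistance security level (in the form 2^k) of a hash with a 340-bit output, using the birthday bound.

Step 1: The birthday paradox gives collision probability ~50% after sqrt(2^n) = 2^(n/2) hashes.
Step 2: For 340-bit output: 2^(340/2) = 2^170.
Step 3: Approximately 2^170 hash computations needed.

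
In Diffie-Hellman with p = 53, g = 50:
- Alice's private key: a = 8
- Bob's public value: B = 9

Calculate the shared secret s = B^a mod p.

Step 1: s = B^a mod p = 9^8 mod 53.
  9^1 mod 53 = 9
  9^2 mod 53 = (9 * 9) mod 53 = 28
  9^3 mod 53 = (28 * 9) mod 53 = 40
  9^4 mod 53 = (40 * 9) mod 53 = 42
  9^5 mod 53 = (42 * 9) mod 53 = 7
  9^6 mod 53 = (7 * 9) mod 53 = 10
  9^7 mod 53 = (10 * 9) mod 53 = 37
  9^8 mod 53 = (37 * 9) mod 53 = 15
Result: shared secret = 15.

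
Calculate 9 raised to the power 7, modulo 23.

Step 1: Compute 9^7 mod 23 step by step, reducing modulo 23 at each step.
  9^1 mod 23 = 9
  9^2 mod 23 = (9 * 9) mod 23 = 12
  9^3 mod 23 = (12 * 9) mod 23 = 16
  9^4 mod 23 = (16 * 9) mod 23 = 6
  9^5 mod 23 = (6 * 9) mod 23 = 8
  9^6 mod 23 = (8 * 9) mod 23 = 3
  9^7 mod 23 = (3 * 9) mod 23 = 4
Step 2: Result = 4.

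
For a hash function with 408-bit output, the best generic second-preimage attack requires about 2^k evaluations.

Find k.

Step 1: The hash has a 408-bit output.
Step 2: Second-preimage resistance means: given a specific input x, it should be infeasible to find a different y with h(y) = h(x).
With a 408-bit output, a generic search for a second preimage costs about 2^408 evaluations (each trial matches the fixed target with probability 2^-408).
Step 3: Security level = 408 bits.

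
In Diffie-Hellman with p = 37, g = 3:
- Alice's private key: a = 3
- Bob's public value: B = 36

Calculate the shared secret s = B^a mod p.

Step 1: s = B^a mod p = 36^3 mod 37.
  36^1 mod 37 = 36
  36^2 mod 37 = (36 * 36) mod 37 = 1
  36^3 mod 37 = (1 * 36) mod 37 = 36
Result: shared secret = 36.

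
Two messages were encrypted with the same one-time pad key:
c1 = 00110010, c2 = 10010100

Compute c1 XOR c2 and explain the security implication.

Step 1: c1 XOR c2 = (m1 XOR k) XOR (m2 XOR k).
Step 2: By XOR associativity/commutativity: = m1 XOR m2 XOR k XOR k = m1 XOR m2.
Step 3: 00110010 XOR 10010100 = 10100110 = 166.
Step 4: The key cancels out! An attacker learns m1 XOR m2 = 166, revealing the relationship between plaintexts.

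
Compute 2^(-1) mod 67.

Step 1: We need x such that 2 * x = 1 (mod 67).
Step 2: Using the extended Euclidean algorithm or trial:
  2 * 34 = 68 = 1 * 67 + 1.
Step 3: Since 68 mod 67 = 1, the inverse is x = 34.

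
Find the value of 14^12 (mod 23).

Step 1: Compute 14^12 mod 23 step by step, reducing modulo 23 at each step.
  14^1 mod 23 = 14
  14^2 mod 23 = (14 * 14) mod 23 = 12
  14^3 mod 23 = (12 * 14) mod 23 = 7
  14^4 mod 23 = (7 * 14) mod 23 = 6
  14^5 mod 23 = (6 * 14) mod 23 = 15
  14^6 mod 23 = (15 * 14) mod 23 = 3
  14^7 mod 23 = (3 * 14) mod 23 = 19
  14^8 mod 23 = (19 * 14) mod 23 = 13
  14^9 mod 23 = (13 * 14) mod 23 = 21
  14^10 mod 23 = (21 * 14) mod 23 = 18
  14^11 mod 23 = (18 * 14) mod 23 = 22
  14^12 mod 23 = (22 * 14) mod 23 = 9
Step 2: Result = 9.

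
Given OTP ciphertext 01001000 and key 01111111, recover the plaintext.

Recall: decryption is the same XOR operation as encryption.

Step 1: XOR ciphertext with key:
  Ciphertext: 01001000
  Key:        01111111
  XOR:        00110111
Step 2: Plaintext = 00110111 = 55 in decimal.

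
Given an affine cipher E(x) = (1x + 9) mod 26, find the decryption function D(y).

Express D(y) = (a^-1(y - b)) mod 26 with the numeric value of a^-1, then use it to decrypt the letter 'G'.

Step 1: Find a^-1, the modular inverse of 1 mod 26.
Step 2: We need 1 * a^-1 = 1 (mod 26).
Step 3: 1 * 1 = 1 = 0 * 26 + 1, so a^-1 = 1.
Step 4: D(y) = 1(y - 9) mod 26.
Step 5: Apply to 'G' (y = 6): D(6) = 1 * (6 - 9) mod 26 = 1 * -3 mod 26 = 23 -> 'X'.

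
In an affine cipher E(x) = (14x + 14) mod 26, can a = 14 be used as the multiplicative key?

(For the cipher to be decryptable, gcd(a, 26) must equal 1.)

Step 1: Compute gcd(14, 26).
Step 2: gcd(14, 26) = 2.
Since gcd = 2 != 1, 14 shares a common factor with 26, so it cannot be used.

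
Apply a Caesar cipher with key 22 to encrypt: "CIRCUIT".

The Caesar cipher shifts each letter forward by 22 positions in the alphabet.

Step 1: For each letter, shift forward by 22 positions (mod 26).
  C (position 2) -> position (2+22) mod 26 = 24 -> Y
  I (position 8) -> position (8+22) mod 26 = 4 -> E
  R (position 17) -> position (17+22) mod 26 = 13 -> N
  C (position 2) -> position (2+22) mod 26 = 24 -> Y
  U (position 20) -> position (20+22) mod 26 = 16 -> Q
  I (position 8) -> position (8+22) mod 26 = 4 -> E
  T (position 19) -> position (19+22) mod 26 = 15 -> P
Result: YENYQEP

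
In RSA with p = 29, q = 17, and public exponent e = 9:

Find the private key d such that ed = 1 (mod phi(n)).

Step 1: n = 29 * 17 = 493.
Step 2: phi(n) = 28 * 16 = 448.
Step 3: Find d such that 9 * d = 1 (mod 448).
Step 4: d = 9^(-1) mod 448 = 249.
Verification: 9 * 249 = 2241 = 5 * 448 + 1.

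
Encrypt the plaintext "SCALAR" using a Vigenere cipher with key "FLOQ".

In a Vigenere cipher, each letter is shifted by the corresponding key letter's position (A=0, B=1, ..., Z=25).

Step 1: Repeat key to match plaintext length:
  Plaintext: SCALAR
  Key:       FLOQFL
Step 2: Encrypt each letter:
  S(18) + F(5) = (18+5) mod 26 = 23 = X
  C(2) + L(11) = (2+11) mod 26 = 13 = N
  A(0) + O(14) = (0+14) mod 26 = 14 = O
  L(11) + Q(16) = (11+16) mod 26 = 1 = B
  A(0) + F(5) = (0+5) mod 26 = 5 = F
  R(17) + L(11) = (17+11) mod 26 = 2 = C
Ciphertext: XNOBFC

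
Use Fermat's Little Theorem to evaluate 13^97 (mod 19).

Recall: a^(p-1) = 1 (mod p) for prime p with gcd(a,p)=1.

Step 1: Since 19 is prime, by Fermat's Little Theorem: 13^18 = 1 (mod 19).
Step 2: Reduce exponent: 97 mod 18 = 7.
Step 3: So 13^97 = 13^7 (mod 19).
Step 4: 13^7 mod 19 = 10.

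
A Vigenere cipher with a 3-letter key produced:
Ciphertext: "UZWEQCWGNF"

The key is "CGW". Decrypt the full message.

Step 1: Key 'CGW' has length 3. Extended key: CGWCGWCGWC
Step 2: Decrypt each position:
  U(20) - C(2) = 18 = S
  Z(25) - G(6) = 19 = T
  W(22) - W(22) = 0 = A
  E(4) - C(2) = 2 = C
  Q(16) - G(6) = 10 = K
  C(2) - W(22) = 6 = G
  W(22) - C(2) = 20 = U
  G(6) - G(6) = 0 = A
  N(13) - W(22) = 17 = R
  F(5) - C(2) = 3 = D
Plaintext: STACKGUARD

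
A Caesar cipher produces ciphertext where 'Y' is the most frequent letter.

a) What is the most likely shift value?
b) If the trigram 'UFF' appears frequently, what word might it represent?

Step 1: In English, 'E' is the most frequent letter (12.7%).
Step 2: The most frequent ciphertext letter is 'Y' (position 24).
Step 3: Shift = (24 - 4) mod 26 = 20.
Step 4: Decrypt 'UFF' by shifting back 20:
  U -> A
  F -> L
  F -> L
Step 5: 'UFF' decrypts to 'ALL'.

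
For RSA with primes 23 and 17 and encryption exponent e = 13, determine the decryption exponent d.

Step 1: n = 23 * 17 = 391.
Step 2: phi(n) = 22 * 16 = 352.
Step 3: Find d such that 13 * d = 1 (mod 352).
Step 4: d = 13^(-1) mod 352 = 325.
Verification: 13 * 325 = 4225 = 12 * 352 + 1.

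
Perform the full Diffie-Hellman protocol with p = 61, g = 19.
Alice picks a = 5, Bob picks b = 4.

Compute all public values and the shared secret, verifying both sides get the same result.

Step 1: A = g^a mod p = 19^5 mod 61 = 48.
Step 2: B = g^b mod p = 19^4 mod 61 = 25.
Step 3: Alice computes s = B^a mod p = 25^5 mod 61 = 13.
Step 4: Bob computes s = A^b mod p = 48^4 mod 61 = 13.
Both sides agree: shared secret = 13.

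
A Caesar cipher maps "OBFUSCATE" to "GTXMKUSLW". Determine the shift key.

Step 1: Compare first letters: O (position 14) -> G (position 6).
Step 2: Shift = (6 - 14) mod 26 = 18.
The shift value is 18.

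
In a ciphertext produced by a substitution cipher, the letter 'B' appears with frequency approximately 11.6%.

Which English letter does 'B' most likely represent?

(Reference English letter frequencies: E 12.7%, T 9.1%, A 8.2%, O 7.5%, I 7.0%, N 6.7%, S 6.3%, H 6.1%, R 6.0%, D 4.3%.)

Step 1: The observed frequency is 11.6%.
Step 2: Compare with English frequencies:
  E: 12.7% (difference: 1.1%) <-- closest
  T: 9.1% (difference: 2.5%)
  A: 8.2% (difference: 3.4%)
  O: 7.5% (difference: 4.1%)
  I: 7.0% (difference: 4.6%)
  N: 6.7% (difference: 4.9%)
  S: 6.3% (difference: 5.3%)
  H: 6.1% (difference: 5.5%)
  R: 6.0% (difference: 5.6%)
  D: 4.3% (difference: 7.3%)
Step 3: 'B' most likely represents 'E' (frequency 12.7%).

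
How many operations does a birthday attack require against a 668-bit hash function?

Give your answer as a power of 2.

Step 1: The birthday paradox gives collision probability ~50% after sqrt(2^n) = 2^(n/2) hashes.
Step 2: For 668-bit output: 2^(668/2) = 2^334.
Step 3: Approximately 2^334 hash computations needed.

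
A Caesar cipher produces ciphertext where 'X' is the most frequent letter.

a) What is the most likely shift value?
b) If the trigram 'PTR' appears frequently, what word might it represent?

Step 1: In English, 'E' is the most frequent letter (12.7%).
Step 2: The most frequent ciphertext letter is 'X' (position 23).
Step 3: Shift = (23 - 4) mod 26 = 19.
Step 4: Decrypt 'PTR' by shifting back 19:
  P -> W
  T -> A
  R -> Y
Step 5: 'PTR' decrypts to 'WAY'.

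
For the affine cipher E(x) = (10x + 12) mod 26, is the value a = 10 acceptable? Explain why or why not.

Step 1: Compute gcd(10, 26).
Step 2: gcd(10, 26) = 2.
Since gcd = 2 != 1, 10 shares a common factor with 26, so it cannot be used.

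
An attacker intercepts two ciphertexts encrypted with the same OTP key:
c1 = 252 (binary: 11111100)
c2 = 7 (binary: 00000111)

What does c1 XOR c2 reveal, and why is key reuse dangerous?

Step 1: c1 XOR c2 = (m1 XOR k) XOR (m2 XOR k).
Step 2: By XOR associativity/commutativity: = m1 XOR m2 XOR k XOR k = m1 XOR m2.
Step 3: 11111100 XOR 00000111 = 11111011 = 251.
Step 4: The key cancels out! An attacker learns m1 XOR m2 = 251, revealing the relationship between plaintexts.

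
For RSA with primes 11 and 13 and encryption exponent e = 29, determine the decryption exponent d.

Step 1: n = 11 * 13 = 143.
Step 2: phi(n) = 10 * 12 = 120.
Step 3: Find d such that 29 * d = 1 (mod 120).
Step 4: d = 29^(-1) mod 120 = 29.
Verification: 29 * 29 = 841 = 7 * 120 + 1.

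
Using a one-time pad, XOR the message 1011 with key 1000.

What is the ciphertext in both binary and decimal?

Step 1: Write out the XOR operation bit by bit:
  Message: 1011
  Key:     1000
  XOR:     0011
Step 2: Convert to decimal: 0011 = 3.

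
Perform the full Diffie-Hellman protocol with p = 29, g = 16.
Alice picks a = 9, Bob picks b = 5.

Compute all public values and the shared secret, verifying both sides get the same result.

Step 1: A = g^a mod p = 16^9 mod 29 = 24.
Step 2: B = g^b mod p = 16^5 mod 29 = 23.
Step 3: Alice computes s = B^a mod p = 23^9 mod 29 = 7.
Step 4: Bob computes s = A^b mod p = 24^5 mod 29 = 7.
Both sides agree: shared secret = 7.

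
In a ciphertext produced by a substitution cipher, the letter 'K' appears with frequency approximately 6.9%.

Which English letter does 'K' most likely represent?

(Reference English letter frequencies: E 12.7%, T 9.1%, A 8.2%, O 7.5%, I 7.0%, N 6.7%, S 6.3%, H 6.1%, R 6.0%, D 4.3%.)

Step 1: The observed frequency is 6.9%.
Step 2: Compare with English frequencies:
  E: 12.7% (difference: 5.8%)
  T: 9.1% (difference: 2.2%)
  A: 8.2% (difference: 1.3%)
  O: 7.5% (difference: 0.6%)
  I: 7.0% (difference: 0.1%) <-- closest
  N: 6.7% (difference: 0.2%)
  S: 6.3% (difference: 0.6%)
  H: 6.1% (difference: 0.8%)
  R: 6.0% (difference: 0.9%)
  D: 4.3% (difference: 2.6%)
Step 3: 'K' most likely represents 'I' (frequency 7.0%).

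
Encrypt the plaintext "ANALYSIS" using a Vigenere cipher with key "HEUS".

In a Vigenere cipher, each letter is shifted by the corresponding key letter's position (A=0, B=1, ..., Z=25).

Step 1: Repeat key to match plaintext length:
  Plaintext: ANALYSIS
  Key:       HEUSHEUS
Step 2: Encrypt each letter:
  A(0) + H(7) = (0+7) mod 26 = 7 = H
  N(13) + E(4) = (13+4) mod 26 = 17 = R
  A(0) + U(20) = (0+20) mod 26 = 20 = U
  L(11) + S(18) = (11+18) mod 26 = 3 = D
  Y(24) + H(7) = (24+7) mod 26 = 5 = F
  S(18) + E(4) = (18+4) mod 26 = 22 = W
  I(8) + U(20) = (8+20) mod 26 = 2 = C
  S(18) + S(18) = (18+18) mod 26 = 10 = K
Ciphertext: HRUDFWCK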